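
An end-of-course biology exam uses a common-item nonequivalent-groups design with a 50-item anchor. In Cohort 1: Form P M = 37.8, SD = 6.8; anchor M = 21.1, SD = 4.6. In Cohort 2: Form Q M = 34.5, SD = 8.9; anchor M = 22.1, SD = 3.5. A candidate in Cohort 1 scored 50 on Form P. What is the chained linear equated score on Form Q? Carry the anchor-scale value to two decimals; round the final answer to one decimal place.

Form P → anchor (Cohort 1): v = (4.6/6.8)(50 − 37.8) + 21.1 = 29.35
anchor → Form Q (Cohort 2): y = (8.9/3.5)(29.35 − 22.1) + 34.5 = 52.9

52.9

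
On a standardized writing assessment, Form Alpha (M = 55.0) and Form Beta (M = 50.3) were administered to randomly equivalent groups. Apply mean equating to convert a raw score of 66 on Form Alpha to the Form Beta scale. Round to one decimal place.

Mean equating: y = x + (M_Y − M_X) = 66 + (50.3 − 55.0) = 61.3

61.3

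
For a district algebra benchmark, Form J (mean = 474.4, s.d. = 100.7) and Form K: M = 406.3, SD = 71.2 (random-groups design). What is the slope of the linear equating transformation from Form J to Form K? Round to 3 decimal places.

A = SD_Y / SD_X = 71.2 / 100.7 = 0.707

0.707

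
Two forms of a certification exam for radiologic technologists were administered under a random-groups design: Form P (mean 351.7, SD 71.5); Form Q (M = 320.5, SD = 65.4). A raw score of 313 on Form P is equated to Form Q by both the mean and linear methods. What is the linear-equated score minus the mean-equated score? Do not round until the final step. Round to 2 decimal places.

Mean-equated: 313 + (320.5 − 351.7) = 281.80
Linear-equated: (65.4/71.5)(313 − 351.7) + 320.5 = 285.102
Difference = 285.102 − 281.80 = 3.30

3.30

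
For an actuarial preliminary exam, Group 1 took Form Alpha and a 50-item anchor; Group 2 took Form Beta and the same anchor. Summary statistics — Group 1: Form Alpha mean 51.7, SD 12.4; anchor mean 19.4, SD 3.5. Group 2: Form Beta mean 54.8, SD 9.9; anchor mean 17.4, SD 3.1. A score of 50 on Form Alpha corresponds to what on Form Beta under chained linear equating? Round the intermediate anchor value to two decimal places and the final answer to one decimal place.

Form Alpha → anchor (Group 1): v = (3.5/12.4)(50 − 51.7) + 19.4 = 18.92
anchor → Form Beta (Group 2): y = (9.9/3.1)(18.92 − 17.4) + 54.8 = 59.7

59.7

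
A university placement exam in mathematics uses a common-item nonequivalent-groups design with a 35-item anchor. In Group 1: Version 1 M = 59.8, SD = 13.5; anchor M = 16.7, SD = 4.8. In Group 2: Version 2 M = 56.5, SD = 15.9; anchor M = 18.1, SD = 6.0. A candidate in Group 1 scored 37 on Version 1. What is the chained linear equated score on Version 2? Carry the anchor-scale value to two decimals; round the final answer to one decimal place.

Version 1 → anchor (Group 1): v = (4.8/13.5)(37 − 59.8) + 16.7 = 8.59
anchor → Version 2 (Group 2): y = (15.9/6.0)(8.59 − 18.1) + 56.5 = 31.3

31.3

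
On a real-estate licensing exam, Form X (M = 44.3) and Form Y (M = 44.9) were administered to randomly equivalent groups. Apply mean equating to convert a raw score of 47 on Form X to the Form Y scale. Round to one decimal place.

Mean equating: y = x + (M_Y − M_X) = 47 + (44.9 − 44.3) = 47.6

47.6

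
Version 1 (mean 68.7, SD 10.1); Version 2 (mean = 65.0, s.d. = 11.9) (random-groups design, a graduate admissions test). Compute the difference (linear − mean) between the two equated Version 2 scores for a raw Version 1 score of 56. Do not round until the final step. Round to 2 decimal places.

Mean-equated: 56 + (65.0 − 68.7) = 52.30
Linear-equated: (11.9/10.1)(56 − 68.7) + 65.0 = 50.037
Difference = 50.037 − 52.30 = -2.26

-2.26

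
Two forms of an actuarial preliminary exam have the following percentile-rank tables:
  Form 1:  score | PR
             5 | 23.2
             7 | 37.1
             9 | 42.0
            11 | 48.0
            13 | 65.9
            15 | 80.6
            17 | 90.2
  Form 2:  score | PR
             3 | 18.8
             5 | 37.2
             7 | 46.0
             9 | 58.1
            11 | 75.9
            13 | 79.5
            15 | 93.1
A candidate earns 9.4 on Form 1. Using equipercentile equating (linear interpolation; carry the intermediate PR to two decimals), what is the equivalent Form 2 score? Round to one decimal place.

PR of 9.4 on Form 1: 42.0 + (9.4 − 9)/(11 − 9) × (48.0 − 42.0) = 43.20
On Form 2, PR 43.20 falls between score 5 (PR 37.2) and 7 (PR 46.0).
Interpolate: 5 + (43.20 − 37.2)/(46.0 − 37.2) × (7 − 5) = 6.4

6.4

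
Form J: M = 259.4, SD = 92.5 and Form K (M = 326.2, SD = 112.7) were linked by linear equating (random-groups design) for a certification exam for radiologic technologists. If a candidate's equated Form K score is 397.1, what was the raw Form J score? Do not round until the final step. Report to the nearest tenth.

317.6

Invert y = (SD_Y/SD_X)(x − M_X) + M_Y:
x = (SD_X/SD_Y)(y − M_Y) + M_X = (92.5/112.7)(397.1 − 326.2) + 259.4
x = 0.820763 × 70.900 + 259.4 = 317.6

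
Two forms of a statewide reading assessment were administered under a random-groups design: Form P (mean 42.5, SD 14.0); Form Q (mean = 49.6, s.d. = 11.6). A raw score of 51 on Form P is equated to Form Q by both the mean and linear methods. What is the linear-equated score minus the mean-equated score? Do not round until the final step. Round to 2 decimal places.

Mean-equated: 51 + (49.6 − 42.5) = 58.10
Linear-equated: (11.6/14.0)(51 − 42.5) + 49.6 = 56.643
Difference = 56.643 − 58.10 = -1.46

-1.46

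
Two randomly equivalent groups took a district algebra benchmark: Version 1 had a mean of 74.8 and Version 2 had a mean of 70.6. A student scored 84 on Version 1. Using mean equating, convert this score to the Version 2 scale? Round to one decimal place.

79.8

Mean equating: y = x + (M_Y − M_X) = 84 + (70.6 − 74.8) = 79.8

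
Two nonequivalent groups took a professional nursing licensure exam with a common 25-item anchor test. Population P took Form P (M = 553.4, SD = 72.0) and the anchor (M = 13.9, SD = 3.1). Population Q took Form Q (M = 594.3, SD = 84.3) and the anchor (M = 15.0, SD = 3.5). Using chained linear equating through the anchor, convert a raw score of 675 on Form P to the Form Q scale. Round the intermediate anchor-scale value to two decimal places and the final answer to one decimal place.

Form P → anchor (Population P): v = (3.1/72.0)(675 − 553.4) + 13.9 = 19.14
anchor → Form Q (Population Q): y = (84.3/3.5)(19.14 − 15.0) + 594.3 = 694.0

694.0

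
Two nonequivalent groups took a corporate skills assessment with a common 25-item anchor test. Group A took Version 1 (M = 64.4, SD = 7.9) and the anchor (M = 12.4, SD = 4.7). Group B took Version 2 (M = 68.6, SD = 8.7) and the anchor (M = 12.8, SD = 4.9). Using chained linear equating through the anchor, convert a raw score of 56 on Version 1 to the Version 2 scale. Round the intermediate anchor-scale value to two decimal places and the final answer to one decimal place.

59.0

Version 1 → anchor (Group A): v = (4.7/7.9)(56 − 64.4) + 12.4 = 7.40
anchor → Version 2 (Group B): y = (8.7/4.9)(7.40 − 12.8) + 68.6 = 59.0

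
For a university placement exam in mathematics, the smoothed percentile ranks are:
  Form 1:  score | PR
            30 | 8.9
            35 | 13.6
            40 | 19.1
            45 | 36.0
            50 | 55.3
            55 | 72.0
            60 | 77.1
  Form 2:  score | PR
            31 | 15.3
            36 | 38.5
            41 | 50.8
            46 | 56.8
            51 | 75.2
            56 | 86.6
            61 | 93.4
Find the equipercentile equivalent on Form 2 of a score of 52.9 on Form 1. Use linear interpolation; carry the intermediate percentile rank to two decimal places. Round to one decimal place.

PR of 52.9 on Form 1: 55.3 + (52.9 − 50)/(55 − 50) × (72.0 − 55.3) = 64.99
On Form 2, PR 64.99 falls between score 46 (PR 56.8) and 51 (PR 75.2).
Interpolate: 46 + (64.99 − 56.8)/(75.2 − 56.8) × (51 − 46) = 48.2

48.2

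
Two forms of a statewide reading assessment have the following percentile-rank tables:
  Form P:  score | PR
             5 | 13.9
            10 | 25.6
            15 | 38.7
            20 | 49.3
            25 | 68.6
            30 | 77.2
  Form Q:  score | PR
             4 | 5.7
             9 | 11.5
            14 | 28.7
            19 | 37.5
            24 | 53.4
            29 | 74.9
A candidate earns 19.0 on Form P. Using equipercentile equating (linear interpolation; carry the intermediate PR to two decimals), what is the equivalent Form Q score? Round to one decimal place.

PR of 19.0 on Form P: 38.7 + (19.0 − 15)/(20 − 15) × (49.3 − 38.7) = 47.18
On Form Q, PR 47.18 falls between score 19 (PR 37.5) and 24 (PR 53.4).
Interpolate: 19 + (47.18 − 37.5)/(53.4 − 37.5) × (24 − 19) = 22.0

22.0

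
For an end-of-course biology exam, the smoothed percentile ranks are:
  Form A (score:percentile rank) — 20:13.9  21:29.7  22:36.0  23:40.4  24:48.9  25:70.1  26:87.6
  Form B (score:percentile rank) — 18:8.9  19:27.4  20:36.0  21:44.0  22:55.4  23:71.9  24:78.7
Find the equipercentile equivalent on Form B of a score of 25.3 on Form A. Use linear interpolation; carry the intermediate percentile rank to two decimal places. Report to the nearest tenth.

23.5

PR of 25.3 on Form A: 70.1 + (25.3 − 25)/(26 − 25) × (87.6 − 70.1) = 75.35
On Form B, PR 75.35 falls between score 23 (PR 71.9) and 24 (PR 78.7).
Interpolate: 23 + (75.35 − 71.9)/(78.7 − 71.9) × (24 − 23) = 23.5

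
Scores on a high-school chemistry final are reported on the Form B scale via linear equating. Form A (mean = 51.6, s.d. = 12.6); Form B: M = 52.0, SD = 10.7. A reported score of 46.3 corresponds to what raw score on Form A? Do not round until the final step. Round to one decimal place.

44.9

Invert y = (SD_Y/SD_X)(x − M_X) + M_Y:
x = (SD_X/SD_Y)(y − M_Y) + M_X = (12.6/10.7)(46.3 − 52.0) + 51.6
x = 1.177570 × -5.700 + 51.6 = 44.9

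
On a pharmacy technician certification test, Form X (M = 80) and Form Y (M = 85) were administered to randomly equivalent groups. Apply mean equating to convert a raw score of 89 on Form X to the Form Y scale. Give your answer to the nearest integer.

94

Mean equating: y = x + (M_Y − M_X) = 89 + (85 − 80) = 94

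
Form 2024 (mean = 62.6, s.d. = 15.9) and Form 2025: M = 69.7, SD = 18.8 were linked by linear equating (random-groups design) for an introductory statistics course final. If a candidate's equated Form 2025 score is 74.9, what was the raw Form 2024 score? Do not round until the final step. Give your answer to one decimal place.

67.0

Invert y = (SD_Y/SD_X)(x − M_X) + M_Y:
x = (SD_X/SD_Y)(y − M_Y) + M_X = (15.9/18.8)(74.9 − 69.7) + 62.6
x = 0.845745 × 5.200 + 62.6 = 67.0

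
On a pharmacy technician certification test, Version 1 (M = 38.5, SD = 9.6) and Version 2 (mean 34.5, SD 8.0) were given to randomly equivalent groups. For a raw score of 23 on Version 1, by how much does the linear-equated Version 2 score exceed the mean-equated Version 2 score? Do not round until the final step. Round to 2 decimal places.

Mean-equated: 23 + (34.5 − 38.5) = 19.00
Linear-equated: (8.0/9.6)(23 − 38.5) + 34.5 = 21.583
Difference = 21.583 − 19.00 = 2.58

2.58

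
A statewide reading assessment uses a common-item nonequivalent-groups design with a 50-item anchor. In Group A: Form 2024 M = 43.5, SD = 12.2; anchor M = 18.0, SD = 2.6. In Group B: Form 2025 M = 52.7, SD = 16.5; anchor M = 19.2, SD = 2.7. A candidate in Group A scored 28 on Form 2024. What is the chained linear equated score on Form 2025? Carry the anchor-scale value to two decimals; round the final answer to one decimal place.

Form 2024 → anchor (Group A): v = (2.6/12.2)(28 − 43.5) + 18.0 = 14.70
anchor → Form 2025 (Group B): y = (16.5/2.7)(14.70 − 19.2) + 52.7 = 25.2

25.2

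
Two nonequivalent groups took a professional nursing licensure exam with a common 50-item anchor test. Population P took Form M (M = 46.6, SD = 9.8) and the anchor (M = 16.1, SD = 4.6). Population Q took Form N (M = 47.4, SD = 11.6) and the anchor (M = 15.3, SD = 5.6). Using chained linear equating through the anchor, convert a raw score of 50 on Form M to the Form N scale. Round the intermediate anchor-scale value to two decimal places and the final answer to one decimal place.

Form M → anchor (Population P): v = (4.6/9.8)(50 − 46.6) + 16.1 = 17.70
anchor → Form N (Population Q): y = (11.6/5.6)(17.70 − 15.3) + 47.4 = 52.4

52.4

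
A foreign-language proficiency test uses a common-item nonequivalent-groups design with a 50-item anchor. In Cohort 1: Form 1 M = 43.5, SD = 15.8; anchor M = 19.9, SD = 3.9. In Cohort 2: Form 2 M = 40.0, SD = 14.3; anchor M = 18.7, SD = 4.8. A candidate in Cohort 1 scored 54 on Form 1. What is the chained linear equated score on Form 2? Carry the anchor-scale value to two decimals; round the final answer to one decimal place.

Form 1 → anchor (Cohort 1): v = (3.9/15.8)(54 − 43.5) + 19.9 = 22.49
anchor → Form 2 (Cohort 2): y = (14.3/4.8)(22.49 − 18.7) + 40.0 = 51.3

51.3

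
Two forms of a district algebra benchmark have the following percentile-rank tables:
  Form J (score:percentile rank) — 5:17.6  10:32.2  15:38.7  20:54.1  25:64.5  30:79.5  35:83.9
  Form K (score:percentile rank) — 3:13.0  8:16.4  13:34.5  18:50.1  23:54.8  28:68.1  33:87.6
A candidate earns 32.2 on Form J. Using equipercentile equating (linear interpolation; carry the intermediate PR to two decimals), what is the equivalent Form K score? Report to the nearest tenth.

PR of 32.2 on Form J: 79.5 + (32.2 − 30)/(35 − 30) × (83.9 − 79.5) = 81.44
On Form K, PR 81.44 falls between score 28 (PR 68.1) and 33 (PR 87.6).
Interpolate: 28 + (81.44 − 68.1)/(87.6 − 68.1) × (33 − 28) = 31.4

31.4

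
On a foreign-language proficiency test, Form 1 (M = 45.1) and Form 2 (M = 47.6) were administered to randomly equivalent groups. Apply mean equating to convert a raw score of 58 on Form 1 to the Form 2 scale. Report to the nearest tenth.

60.5

Mean equating: y = x + (M_Y − M_X) = 58 + (47.6 − 45.1) = 60.5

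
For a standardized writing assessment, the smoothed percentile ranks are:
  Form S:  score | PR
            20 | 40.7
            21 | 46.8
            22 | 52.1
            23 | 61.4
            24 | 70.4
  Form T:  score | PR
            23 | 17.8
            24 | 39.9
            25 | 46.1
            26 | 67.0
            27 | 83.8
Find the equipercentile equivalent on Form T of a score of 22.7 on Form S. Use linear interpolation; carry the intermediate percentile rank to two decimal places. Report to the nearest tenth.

PR of 22.7 on Form S: 52.1 + (22.7 − 22)/(23 − 22) × (61.4 − 52.1) = 58.61
On Form T, PR 58.61 falls between score 25 (PR 46.1) and 26 (PR 67.0).
Interpolate: 25 + (58.61 − 46.1)/(67.0 − 46.1) × (26 − 25) = 25.6

25.6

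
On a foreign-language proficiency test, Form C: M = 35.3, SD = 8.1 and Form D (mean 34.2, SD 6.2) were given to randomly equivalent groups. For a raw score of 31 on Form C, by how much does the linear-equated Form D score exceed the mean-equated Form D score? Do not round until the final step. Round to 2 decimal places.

Mean-equated: 31 + (34.2 − 35.3) = 29.90
Linear-equated: (6.2/8.1)(31 − 35.3) + 34.2 = 30.909
Difference = 30.909 − 29.90 = 1.01

1.01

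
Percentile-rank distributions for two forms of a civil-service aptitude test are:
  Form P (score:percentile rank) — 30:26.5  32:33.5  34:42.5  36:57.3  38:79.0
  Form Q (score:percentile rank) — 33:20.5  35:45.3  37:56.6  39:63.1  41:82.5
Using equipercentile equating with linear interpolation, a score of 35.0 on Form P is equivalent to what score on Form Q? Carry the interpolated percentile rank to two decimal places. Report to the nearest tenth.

PR of 35.0 on Form P: 42.5 + (35.0 − 34)/(36 − 34) × (57.3 − 42.5) = 49.90
On Form Q, PR 49.90 falls between score 35 (PR 45.3) and 37 (PR 56.6).
Interpolate: 35 + (49.90 − 45.3)/(56.6 − 45.3) × (37 − 35) = 35.8

35.8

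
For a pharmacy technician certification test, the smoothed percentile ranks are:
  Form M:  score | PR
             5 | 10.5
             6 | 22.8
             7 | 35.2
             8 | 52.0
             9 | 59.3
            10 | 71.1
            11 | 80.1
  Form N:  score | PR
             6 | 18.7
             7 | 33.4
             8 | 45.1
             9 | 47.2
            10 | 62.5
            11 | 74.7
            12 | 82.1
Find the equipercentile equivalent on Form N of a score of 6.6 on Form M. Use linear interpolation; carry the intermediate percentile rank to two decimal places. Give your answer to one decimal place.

6.8

PR of 6.6 on Form M: 22.8 + (6.6 − 6)/(7 − 6) × (35.2 − 22.8) = 30.24
On Form N, PR 30.24 falls between score 6 (PR 18.7) and 7 (PR 33.4).
Interpolate: 6 + (30.24 − 18.7)/(33.4 − 18.7) × (7 − 6) = 6.8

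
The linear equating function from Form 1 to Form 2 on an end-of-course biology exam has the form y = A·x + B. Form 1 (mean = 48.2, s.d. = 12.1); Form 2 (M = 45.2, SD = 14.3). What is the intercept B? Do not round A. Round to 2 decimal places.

-11.76

A = SD_Y / SD_X = 14.3 / 12.1 = 1.181818
B = M_Y − A·M_X = 45.2 − 1.181818 × 48.2 = -11.76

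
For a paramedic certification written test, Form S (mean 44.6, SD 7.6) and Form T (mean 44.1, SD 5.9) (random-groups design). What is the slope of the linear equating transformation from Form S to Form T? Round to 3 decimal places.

0.776

A = SD_Y / SD_X = 5.9 / 7.6 = 0.776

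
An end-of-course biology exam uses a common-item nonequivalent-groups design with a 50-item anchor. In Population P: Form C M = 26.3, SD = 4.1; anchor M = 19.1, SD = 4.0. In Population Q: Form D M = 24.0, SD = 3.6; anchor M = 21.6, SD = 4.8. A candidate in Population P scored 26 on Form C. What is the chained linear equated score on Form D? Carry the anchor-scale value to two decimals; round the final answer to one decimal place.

21.9

Form C → anchor (Population P): v = (4.0/4.1)(26 − 26.3) + 19.1 = 18.81
anchor → Form D (Population Q): y = (3.6/4.8)(18.81 − 21.6) + 24.0 = 21.9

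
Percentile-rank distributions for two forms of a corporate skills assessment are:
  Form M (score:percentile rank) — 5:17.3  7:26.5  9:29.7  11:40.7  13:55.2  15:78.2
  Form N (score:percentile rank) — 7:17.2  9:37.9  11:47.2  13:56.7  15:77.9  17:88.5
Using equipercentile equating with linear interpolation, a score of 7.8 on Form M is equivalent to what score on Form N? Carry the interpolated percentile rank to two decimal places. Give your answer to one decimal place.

PR of 7.8 on Form M: 26.5 + (7.8 − 7)/(9 − 7) × (29.7 − 26.5) = 27.78
On Form N, PR 27.78 falls between score 7 (PR 17.2) and 9 (PR 37.9).
Interpolate: 7 + (27.78 − 17.2)/(37.9 − 17.2) × (9 − 7) = 8.0

8.0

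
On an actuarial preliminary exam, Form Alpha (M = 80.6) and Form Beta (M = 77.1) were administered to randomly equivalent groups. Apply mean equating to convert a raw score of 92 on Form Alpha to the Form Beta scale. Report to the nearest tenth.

Mean equating: y = x + (M_Y − M_X) = 92 + (77.1 − 80.6) = 88.5

88.5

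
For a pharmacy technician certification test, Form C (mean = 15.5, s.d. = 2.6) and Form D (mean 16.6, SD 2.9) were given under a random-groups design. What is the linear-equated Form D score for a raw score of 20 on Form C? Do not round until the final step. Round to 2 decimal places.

Linear equating: y = (SD_Y/SD_X)(x − M_X) + M_Y
y = (2.9/2.6)(20 − 15.5) + 16.6
y = 1.115385 × 4.5 + 16.6 = 5.0192 + 16.6 = 21.62

21.62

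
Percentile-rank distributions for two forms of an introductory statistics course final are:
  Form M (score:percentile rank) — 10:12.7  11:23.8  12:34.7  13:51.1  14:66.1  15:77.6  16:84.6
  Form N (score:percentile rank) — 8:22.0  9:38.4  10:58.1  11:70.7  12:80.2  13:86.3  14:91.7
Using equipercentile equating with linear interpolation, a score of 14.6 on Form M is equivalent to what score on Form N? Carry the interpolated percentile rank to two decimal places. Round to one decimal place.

11.2

PR of 14.6 on Form M: 66.1 + (14.6 − 14)/(15 − 14) × (77.6 − 66.1) = 73.00
On Form N, PR 73.00 falls between score 11 (PR 70.7) and 12 (PR 80.2).
Interpolate: 11 + (73.00 − 70.7)/(80.2 − 70.7) × (12 − 11) = 11.2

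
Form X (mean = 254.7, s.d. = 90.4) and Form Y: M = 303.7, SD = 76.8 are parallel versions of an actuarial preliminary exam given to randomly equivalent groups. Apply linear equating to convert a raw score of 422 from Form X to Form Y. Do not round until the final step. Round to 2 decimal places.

445.83

Linear equating: y = (SD_Y/SD_X)(x − M_X) + M_Y
y = (76.8/90.4)(422 − 254.7) + 303.7
y = 0.849558 × 167.3 + 303.7 = 142.1310 + 303.7 = 445.83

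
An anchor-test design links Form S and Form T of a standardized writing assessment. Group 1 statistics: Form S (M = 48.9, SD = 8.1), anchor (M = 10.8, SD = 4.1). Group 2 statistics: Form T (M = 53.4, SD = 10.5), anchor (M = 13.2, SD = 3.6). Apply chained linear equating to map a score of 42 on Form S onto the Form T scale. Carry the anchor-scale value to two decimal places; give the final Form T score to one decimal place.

36.2

Form S → anchor (Group 1): v = (4.1/8.1)(42 − 48.9) + 10.8 = 7.31
anchor → Form T (Group 2): y = (10.5/3.6)(7.31 − 13.2) + 53.4 = 36.2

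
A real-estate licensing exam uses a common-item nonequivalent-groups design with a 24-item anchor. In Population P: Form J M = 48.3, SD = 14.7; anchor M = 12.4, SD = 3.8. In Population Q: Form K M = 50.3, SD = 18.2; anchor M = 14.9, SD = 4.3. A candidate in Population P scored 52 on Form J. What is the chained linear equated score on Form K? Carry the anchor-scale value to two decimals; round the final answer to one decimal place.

Form J → anchor (Population P): v = (3.8/14.7)(52 − 48.3) + 12.4 = 13.36
anchor → Form K (Population Q): y = (18.2/4.3)(13.36 − 14.9) + 50.3 = 43.8

43.8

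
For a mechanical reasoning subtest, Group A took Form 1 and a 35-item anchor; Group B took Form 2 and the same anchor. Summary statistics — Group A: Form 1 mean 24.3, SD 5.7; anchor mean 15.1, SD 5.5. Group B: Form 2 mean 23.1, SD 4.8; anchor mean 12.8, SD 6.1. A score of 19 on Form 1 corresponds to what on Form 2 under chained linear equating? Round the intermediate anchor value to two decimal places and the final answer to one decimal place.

Form 1 → anchor (Group A): v = (5.5/5.7)(19 − 24.3) + 15.1 = 9.99
anchor → Form 2 (Group B): y = (4.8/6.1)(9.99 − 12.8) + 23.1 = 20.9

20.9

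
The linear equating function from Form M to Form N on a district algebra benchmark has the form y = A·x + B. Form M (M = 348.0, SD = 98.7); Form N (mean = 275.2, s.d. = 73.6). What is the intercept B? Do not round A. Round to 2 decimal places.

A = SD_Y / SD_X = 73.6 / 98.7 = 0.745694
B = M_Y − A·M_X = 275.2 − 0.745694 × 348.0 = 15.70

15.70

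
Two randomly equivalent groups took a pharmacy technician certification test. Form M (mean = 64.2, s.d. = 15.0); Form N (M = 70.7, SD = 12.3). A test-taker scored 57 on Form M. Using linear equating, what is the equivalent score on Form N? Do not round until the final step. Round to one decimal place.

64.8

Linear equating: y = (SD_Y/SD_X)(x − M_X) + M_Y
y = (12.3/15.0)(57 − 64.2) + 70.7
y = 0.820000 × -7.2 + 70.7 = -5.9040 + 70.7 = 64.8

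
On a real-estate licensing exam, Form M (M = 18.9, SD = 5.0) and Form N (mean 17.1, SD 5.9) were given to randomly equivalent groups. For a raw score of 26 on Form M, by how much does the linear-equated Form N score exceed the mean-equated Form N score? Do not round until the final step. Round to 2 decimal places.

Mean-equated: 26 + (17.1 − 18.9) = 24.20
Linear-equated: (5.9/5.0)(26 − 18.9) + 17.1 = 25.478
Difference = 25.478 − 24.20 = 1.28

1.28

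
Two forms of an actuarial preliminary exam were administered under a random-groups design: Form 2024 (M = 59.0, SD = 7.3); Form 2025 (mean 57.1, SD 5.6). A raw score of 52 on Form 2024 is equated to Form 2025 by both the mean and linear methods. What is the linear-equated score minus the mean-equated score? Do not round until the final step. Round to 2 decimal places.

1.63

Mean-equated: 52 + (57.1 − 59.0) = 50.10
Linear-equated: (5.6/7.3)(52 − 59.0) + 57.1 = 51.730
Difference = 51.730 − 50.10 = 1.63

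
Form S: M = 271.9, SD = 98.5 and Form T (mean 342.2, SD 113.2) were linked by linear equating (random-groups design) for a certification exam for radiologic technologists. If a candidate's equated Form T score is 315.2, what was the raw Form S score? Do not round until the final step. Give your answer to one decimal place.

248.4

Invert y = (SD_Y/SD_X)(x − M_X) + M_Y:
x = (SD_X/SD_Y)(y − M_Y) + M_X = (98.5/113.2)(315.2 − 342.2) + 271.9
x = 0.870141 × -27.000 + 271.9 = 248.4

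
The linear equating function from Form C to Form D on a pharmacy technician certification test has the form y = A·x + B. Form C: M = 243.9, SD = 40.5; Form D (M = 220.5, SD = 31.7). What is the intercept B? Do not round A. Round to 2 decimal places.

29.60

A = SD_Y / SD_X = 31.7 / 40.5 = 0.782716
B = M_Y − A·M_X = 220.5 − 0.782716 × 243.9 = 29.60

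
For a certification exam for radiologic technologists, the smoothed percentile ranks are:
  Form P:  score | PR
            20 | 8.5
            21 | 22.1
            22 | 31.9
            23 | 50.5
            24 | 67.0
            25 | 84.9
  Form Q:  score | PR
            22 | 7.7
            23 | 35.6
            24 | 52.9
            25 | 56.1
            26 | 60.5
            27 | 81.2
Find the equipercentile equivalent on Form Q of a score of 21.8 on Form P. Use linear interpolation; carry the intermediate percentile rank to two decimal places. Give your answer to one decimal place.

22.8

PR of 21.8 on Form P: 22.1 + (21.8 − 21)/(22 − 21) × (31.9 − 22.1) = 29.94
On Form Q, PR 29.94 falls between score 22 (PR 7.7) and 23 (PR 35.6).
Interpolate: 22 + (29.94 − 7.7)/(35.6 − 7.7) × (23 − 22) = 22.8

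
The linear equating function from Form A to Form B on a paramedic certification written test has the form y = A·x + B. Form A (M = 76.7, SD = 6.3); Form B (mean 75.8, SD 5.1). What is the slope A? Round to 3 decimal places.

0.810

A = SD_Y / SD_X = 5.1 / 6.3 = 0.810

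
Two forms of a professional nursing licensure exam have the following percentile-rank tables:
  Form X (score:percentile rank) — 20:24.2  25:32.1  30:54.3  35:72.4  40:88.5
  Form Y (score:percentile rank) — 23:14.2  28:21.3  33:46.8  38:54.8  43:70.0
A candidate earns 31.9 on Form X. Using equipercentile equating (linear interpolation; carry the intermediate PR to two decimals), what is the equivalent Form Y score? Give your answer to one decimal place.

PR of 31.9 on Form X: 54.3 + (31.9 − 30)/(35 − 30) × (72.4 − 54.3) = 61.18
On Form Y, PR 61.18 falls between score 38 (PR 54.8) and 43 (PR 70.0).
Interpolate: 38 + (61.18 − 54.8)/(70.0 − 54.8) × (43 − 38) = 40.1

40.1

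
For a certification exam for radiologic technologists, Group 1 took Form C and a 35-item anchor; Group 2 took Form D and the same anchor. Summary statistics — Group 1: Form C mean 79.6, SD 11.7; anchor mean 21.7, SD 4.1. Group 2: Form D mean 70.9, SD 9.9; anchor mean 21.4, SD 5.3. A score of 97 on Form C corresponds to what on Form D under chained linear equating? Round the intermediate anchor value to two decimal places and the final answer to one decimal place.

82.9

Form C → anchor (Group 1): v = (4.1/11.7)(97 − 79.6) + 21.7 = 27.80
anchor → Form D (Group 2): y = (9.9/5.3)(27.80 − 21.4) + 70.9 = 82.9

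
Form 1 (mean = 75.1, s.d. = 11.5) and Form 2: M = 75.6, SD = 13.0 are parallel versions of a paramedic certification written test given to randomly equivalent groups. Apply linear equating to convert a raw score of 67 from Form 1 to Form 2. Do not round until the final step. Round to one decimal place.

Linear equating: y = (SD_Y/SD_X)(x − M_X) + M_Y
y = (13.0/11.5)(67 − 75.1) + 75.6
y = 1.130435 × -8.1 + 75.6 = -9.1565 + 75.6 = 66.4

66.4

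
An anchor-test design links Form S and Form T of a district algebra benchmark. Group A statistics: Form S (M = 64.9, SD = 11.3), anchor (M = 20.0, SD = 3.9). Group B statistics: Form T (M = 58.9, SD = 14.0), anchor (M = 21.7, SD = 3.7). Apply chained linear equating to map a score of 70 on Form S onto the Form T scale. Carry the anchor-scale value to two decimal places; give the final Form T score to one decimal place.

Form S → anchor (Group A): v = (3.9/11.3)(70 − 64.9) + 20.0 = 21.76
anchor → Form T (Group B): y = (14.0/3.7)(21.76 − 21.7) + 58.9 = 59.1

59.1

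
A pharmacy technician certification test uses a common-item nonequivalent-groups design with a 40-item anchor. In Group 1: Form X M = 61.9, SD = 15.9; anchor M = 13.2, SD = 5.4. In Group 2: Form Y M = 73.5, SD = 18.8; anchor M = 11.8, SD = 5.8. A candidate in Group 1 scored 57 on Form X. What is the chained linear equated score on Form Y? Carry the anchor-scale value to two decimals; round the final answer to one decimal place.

Form X → anchor (Group 1): v = (5.4/15.9)(57 − 61.9) + 13.2 = 11.54
anchor → Form Y (Group 2): y = (18.8/5.8)(11.54 − 11.8) + 73.5 = 72.7

72.7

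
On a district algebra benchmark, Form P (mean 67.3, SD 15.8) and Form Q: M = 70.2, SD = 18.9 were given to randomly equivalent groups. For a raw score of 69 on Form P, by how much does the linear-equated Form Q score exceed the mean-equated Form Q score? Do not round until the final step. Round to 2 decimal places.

0.33

Mean-equated: 69 + (70.2 − 67.3) = 71.90
Linear-equated: (18.9/15.8)(69 − 67.3) + 70.2 = 72.234
Difference = 72.234 − 71.90 = 0.33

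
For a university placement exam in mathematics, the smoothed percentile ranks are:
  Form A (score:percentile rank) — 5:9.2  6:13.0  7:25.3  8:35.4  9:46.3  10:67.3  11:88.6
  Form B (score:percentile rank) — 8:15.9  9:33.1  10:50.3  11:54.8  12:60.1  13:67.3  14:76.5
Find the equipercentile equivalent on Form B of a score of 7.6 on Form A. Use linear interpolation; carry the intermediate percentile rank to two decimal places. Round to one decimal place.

8.9

PR of 7.6 on Form A: 25.3 + (7.6 − 7)/(8 − 7) × (35.4 − 25.3) = 31.36
On Form B, PR 31.36 falls between score 8 (PR 15.9) and 9 (PR 33.1).
Interpolate: 8 + (31.36 − 15.9)/(33.1 − 15.9) × (9 − 8) = 8.9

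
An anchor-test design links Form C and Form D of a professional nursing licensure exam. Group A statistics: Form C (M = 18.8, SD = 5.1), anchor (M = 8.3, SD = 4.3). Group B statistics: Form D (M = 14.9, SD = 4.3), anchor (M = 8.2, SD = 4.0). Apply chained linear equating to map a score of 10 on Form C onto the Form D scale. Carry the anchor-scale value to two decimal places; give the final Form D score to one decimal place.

Form C → anchor (Group A): v = (4.3/5.1)(10 − 18.8) + 8.3 = 0.88
anchor → Form D (Group B): y = (4.3/4.0)(0.88 − 8.2) + 14.9 = 7.0

7.0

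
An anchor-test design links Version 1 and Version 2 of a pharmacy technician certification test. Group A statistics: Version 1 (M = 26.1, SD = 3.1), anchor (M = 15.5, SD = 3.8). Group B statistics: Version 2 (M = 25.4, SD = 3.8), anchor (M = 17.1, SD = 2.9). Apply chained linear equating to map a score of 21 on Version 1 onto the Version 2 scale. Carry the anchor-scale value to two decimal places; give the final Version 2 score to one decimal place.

Version 1 → anchor (Group A): v = (3.8/3.1)(21 − 26.1) + 15.5 = 9.25
anchor → Version 2 (Group B): y = (3.8/2.9)(9.25 − 17.1) + 25.4 = 15.1

15.1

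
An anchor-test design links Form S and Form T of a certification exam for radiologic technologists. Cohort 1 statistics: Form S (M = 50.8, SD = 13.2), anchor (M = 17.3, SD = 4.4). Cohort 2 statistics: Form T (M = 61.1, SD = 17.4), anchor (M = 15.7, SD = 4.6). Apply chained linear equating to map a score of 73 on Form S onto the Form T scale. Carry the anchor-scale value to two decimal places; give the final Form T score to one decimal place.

95.1

Form S → anchor (Cohort 1): v = (4.4/13.2)(73 − 50.8) + 17.3 = 24.70
anchor → Form T (Cohort 2): y = (17.4/4.6)(24.70 − 15.7) + 61.1 = 95.1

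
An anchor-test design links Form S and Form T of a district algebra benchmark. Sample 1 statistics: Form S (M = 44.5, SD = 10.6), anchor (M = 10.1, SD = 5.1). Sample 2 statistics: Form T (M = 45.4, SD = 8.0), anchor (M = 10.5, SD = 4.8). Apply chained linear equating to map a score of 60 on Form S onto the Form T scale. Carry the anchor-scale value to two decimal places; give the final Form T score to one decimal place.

Form S → anchor (Sample 1): v = (5.1/10.6)(60 − 44.5) + 10.1 = 17.56
anchor → Form T (Sample 2): y = (8.0/4.8)(17.56 − 10.5) + 45.4 = 57.2

57.2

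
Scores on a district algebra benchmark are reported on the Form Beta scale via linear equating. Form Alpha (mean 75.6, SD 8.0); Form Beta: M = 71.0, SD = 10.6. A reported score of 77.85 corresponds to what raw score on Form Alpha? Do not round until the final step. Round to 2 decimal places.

80.77

Invert y = (SD_Y/SD_X)(x − M_X) + M_Y:
x = (SD_X/SD_Y)(y − M_Y) + M_X = (8.0/10.6)(77.85 − 71.0) + 75.6
x = 0.754717 × 6.850 + 75.6 = 80.77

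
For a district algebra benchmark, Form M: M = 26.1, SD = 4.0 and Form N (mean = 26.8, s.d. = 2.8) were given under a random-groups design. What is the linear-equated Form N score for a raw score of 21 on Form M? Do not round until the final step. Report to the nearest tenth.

Linear equating: y = (SD_Y/SD_X)(x − M_X) + M_Y
y = (2.8/4.0)(21 − 26.1) + 26.8
y = 0.700000 × -5.1 + 26.8 = -3.5700 + 26.8 = 23.2

23.2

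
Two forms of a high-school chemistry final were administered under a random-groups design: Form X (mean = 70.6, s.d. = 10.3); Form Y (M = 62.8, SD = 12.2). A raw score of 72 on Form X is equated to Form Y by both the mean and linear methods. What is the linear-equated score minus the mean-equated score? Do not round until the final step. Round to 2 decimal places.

Mean-equated: 72 + (62.8 − 70.6) = 64.20
Linear-equated: (12.2/10.3)(72 − 70.6) + 62.8 = 64.458
Difference = 64.458 − 64.20 = 0.26

0.26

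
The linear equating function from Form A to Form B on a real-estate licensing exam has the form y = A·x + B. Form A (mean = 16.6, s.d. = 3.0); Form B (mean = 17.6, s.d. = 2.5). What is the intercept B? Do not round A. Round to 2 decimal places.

A = SD_Y / SD_X = 2.5 / 3.0 = 0.833333
B = M_Y − A·M_X = 17.6 − 0.833333 × 16.6 = 3.77

3.77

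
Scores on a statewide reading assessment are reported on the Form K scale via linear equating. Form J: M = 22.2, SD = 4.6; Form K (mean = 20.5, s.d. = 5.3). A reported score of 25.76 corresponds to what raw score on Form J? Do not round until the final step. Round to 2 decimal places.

Invert y = (SD_Y/SD_X)(x − M_X) + M_Y:
x = (SD_X/SD_Y)(y − M_Y) + M_X = (4.6/5.3)(25.76 − 20.5) + 22.2
x = 0.867925 × 5.260 + 22.2 = 26.77

26.77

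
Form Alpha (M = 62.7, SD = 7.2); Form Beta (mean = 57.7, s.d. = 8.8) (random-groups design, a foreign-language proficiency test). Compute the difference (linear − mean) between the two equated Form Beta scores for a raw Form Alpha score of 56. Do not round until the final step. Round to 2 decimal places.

-1.49

Mean-equated: 56 + (57.7 − 62.7) = 51.00
Linear-equated: (8.8/7.2)(56 − 62.7) + 57.7 = 49.511
Difference = 49.511 − 51.00 = -1.49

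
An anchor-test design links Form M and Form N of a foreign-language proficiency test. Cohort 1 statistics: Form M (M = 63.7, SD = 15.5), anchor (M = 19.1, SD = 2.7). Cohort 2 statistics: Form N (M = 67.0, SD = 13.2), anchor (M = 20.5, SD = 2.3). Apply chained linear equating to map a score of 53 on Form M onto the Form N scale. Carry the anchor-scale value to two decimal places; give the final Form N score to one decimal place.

48.3

Form M → anchor (Cohort 1): v = (2.7/15.5)(53 − 63.7) + 19.1 = 17.24
anchor → Form N (Cohort 2): y = (13.2/2.3)(17.24 − 20.5) + 67.0 = 48.3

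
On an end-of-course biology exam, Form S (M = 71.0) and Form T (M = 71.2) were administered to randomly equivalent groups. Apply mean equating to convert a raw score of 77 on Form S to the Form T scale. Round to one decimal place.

77.2

Mean equating: y = x + (M_Y − M_X) = 77 + (71.2 − 71.0) = 77.2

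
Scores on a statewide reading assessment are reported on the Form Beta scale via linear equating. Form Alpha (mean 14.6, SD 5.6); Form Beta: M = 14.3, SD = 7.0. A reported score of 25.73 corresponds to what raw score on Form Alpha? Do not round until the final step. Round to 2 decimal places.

Invert y = (SD_Y/SD_X)(x − M_X) + M_Y:
x = (SD_X/SD_Y)(y − M_Y) + M_X = (5.6/7.0)(25.73 − 14.3) + 14.6
x = 0.800000 × 11.430 + 14.6 = 23.74

23.74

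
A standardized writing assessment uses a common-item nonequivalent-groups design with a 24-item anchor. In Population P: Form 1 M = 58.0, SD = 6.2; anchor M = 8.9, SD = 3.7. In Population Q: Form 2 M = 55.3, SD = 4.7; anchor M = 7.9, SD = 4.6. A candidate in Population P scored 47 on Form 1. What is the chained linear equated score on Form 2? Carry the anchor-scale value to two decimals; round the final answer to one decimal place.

Form 1 → anchor (Population P): v = (3.7/6.2)(47 − 58.0) + 8.9 = 2.34
anchor → Form 2 (Population Q): y = (4.7/4.6)(2.34 − 7.9) + 55.3 = 49.6

49.6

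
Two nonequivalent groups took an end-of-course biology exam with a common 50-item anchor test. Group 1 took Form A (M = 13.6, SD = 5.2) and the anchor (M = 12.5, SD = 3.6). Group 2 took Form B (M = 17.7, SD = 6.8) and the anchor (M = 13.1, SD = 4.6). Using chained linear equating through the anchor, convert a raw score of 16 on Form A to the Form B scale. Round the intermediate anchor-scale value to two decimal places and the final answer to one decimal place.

Form A → anchor (Group 1): v = (3.6/5.2)(16 − 13.6) + 12.5 = 14.16
anchor → Form B (Group 2): y = (6.8/4.6)(14.16 − 13.1) + 17.7 = 19.3

19.3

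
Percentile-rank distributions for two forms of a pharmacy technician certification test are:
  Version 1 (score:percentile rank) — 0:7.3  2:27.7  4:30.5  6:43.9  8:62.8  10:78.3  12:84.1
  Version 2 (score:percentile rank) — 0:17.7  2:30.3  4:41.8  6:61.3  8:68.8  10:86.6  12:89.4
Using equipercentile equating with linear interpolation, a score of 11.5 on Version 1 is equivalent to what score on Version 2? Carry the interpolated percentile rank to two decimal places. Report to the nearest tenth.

PR of 11.5 on Version 1: 78.3 + (11.5 − 10)/(12 − 10) × (84.1 − 78.3) = 82.65
On Version 2, PR 82.65 falls between score 8 (PR 68.8) and 10 (PR 86.6).
Interpolate: 8 + (82.65 − 68.8)/(86.6 − 68.8) × (10 − 8) = 9.6

9.6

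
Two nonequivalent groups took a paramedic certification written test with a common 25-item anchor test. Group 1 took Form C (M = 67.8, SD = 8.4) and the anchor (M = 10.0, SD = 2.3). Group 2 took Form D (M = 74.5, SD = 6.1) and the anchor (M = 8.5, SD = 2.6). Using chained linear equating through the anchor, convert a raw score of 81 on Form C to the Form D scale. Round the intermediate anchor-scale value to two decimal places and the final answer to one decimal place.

86.5

Form C → anchor (Group 1): v = (2.3/8.4)(81 − 67.8) + 10.0 = 13.61
anchor → Form D (Group 2): y = (6.1/2.6)(13.61 − 8.5) + 74.5 = 86.5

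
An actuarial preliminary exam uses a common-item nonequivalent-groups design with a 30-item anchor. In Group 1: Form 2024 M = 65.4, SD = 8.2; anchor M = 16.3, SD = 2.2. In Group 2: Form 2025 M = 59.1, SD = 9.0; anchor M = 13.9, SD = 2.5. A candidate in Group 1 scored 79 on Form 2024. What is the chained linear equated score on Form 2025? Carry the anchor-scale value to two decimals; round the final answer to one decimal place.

Form 2024 → anchor (Group 1): v = (2.2/8.2)(79 − 65.4) + 16.3 = 19.95
anchor → Form 2025 (Group 2): y = (9.0/2.5)(19.95 − 13.9) + 59.1 = 80.9

80.9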